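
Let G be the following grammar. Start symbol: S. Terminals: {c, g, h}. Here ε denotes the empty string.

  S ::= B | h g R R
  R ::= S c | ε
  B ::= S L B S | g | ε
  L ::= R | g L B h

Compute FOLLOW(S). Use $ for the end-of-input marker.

{$, c, g, h}

FIRST(S) = {ε, c, g, h}  (via B)
FIRST(R) = {ε, c, g, h}  (via S c)
FIRST(L) = {ε, c, g, h}  (via R)
FIRST(B) = {ε, c, g, h}  (via S L B S)
FOLLOW(S) includes $ since S is the start symbol.
FOLLOW(S): in R::=S c, S is followed by c with FIRST {c}; in B::=S L B S (occurrence 1), S is followed by L B S with FIRST {ε, c, g, h}; in B::=S L B S (occurrence 1), the suffix after S is nullable, so FOLLOW(S) ⊇ FOLLOW(B) = {$, c, g, h}; in B::=S L B S (occurrence 2), the suffix after S is empty, so FOLLOW(S) ⊇ FOLLOW(B) = {$, c, g, h}. Thus FOLLOW(S) = {$, c, g, h}.
FOLLOW(B): in S::=B, the suffix after B is empty, so FOLLOW(B) ⊇ FOLLOW(S) = {$, c, g, h}; in B::=S L B S, B is followed by S with FIRST {ε, c, g, h}; in B::=S L B S, the suffix after B is nullable (adds nothing new); in L::=g L B h, B is followed by h with FIRST {h}. Thus FOLLOW(B) = {$, c, g, h}.
FOLLOW(L): in B::=S L B S, L is followed by B S with FIRST {ε, c, g, h}; in B::=S L B S, the suffix after L is nullable, so FOLLOW(L) ⊇ FOLLOW(B) = {$, c, g, h}; in L::=g L B h, L is followed by B h with FIRST {c, g, h}. Thus FOLLOW(L) = {$, c, g, h}.
FOLLOW(R): in S::=h g R R (occurrence 1), R is followed by R with FIRST {ε, c, g, h}; in S::=h g R R (occurrence 1), the suffix after R is nullable, so FOLLOW(R) ⊇ FOLLOW(S) = {$, c, g, h}; in S::=h g R R (occurrence 2), the suffix after R is empty, so FOLLOW(R) ⊇ FOLLOW(S) = {$, c, g, h}; in L::=R, the suffix after R is empty, so FOLLOW(R) ⊇ FOLLOW(L) = {$, c, g, h}. Thus FOLLOW(R) = {$, c, g, h}.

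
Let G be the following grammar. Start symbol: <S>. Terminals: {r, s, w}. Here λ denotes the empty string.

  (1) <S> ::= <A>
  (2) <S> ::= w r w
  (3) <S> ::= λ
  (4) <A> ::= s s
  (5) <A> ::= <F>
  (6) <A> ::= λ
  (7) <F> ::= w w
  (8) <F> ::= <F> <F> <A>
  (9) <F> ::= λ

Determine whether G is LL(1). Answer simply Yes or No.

FIRST(<S>) = {λ, s, w}
FIRST(<A>) = {λ, s, w}
FIRST(<F>) = {λ, s, w}
FOLLOW(<S>) = {$}
FOLLOW(<A>) = {$, s, w}
FOLLOW(<F>) = {$, s, w}
Cell M[<A>, $] receives both <A> ::= <F> and <A> ::= λ — the grammar is not LL(1).

No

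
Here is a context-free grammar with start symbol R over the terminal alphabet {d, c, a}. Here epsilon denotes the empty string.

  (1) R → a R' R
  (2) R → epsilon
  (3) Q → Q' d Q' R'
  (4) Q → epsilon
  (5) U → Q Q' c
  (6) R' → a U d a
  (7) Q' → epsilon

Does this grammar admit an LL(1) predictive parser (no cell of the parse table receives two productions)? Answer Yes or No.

FIRST(R) = {epsilon, a}
FIRST(Q) = {epsilon, d}
FIRST(U) = {c, d}
FIRST(R') = {a}
FIRST(Q') = {epsilon}
FOLLOW(R) = {$}
FOLLOW(Q) = {c}
FOLLOW(U) = {d}
FOLLOW(R') = {$, a, c}
FOLLOW(Q') = {a, c, d}
Each cell of M receives at most one production.

Yes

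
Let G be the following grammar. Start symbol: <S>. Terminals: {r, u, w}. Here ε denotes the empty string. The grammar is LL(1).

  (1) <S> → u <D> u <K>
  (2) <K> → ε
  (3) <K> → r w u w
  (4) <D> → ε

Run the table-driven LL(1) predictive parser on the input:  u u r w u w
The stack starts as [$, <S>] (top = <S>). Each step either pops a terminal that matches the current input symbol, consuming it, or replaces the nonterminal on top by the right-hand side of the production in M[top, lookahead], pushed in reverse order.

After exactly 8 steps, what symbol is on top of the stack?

w

     Stack          Input          Action
  1  $ <S>          u u r w u w $  expand <S> → u <D> u <K>
  2  $ <K> u <D> u  u u r w u w $  match u
  3  $ <K> u <D>    u r w u w $    expand <D> → ε
  4  $ <K> u        u r w u w $    match u
  5  $ <K>          r w u w $      expand <K> → r w u w
  6  $ w u w r      r w u w $      match r
  7  $ w u w        w u w $        match w
  8  $ w u          u w $          match u
Stack after step 8: $ w (top = w).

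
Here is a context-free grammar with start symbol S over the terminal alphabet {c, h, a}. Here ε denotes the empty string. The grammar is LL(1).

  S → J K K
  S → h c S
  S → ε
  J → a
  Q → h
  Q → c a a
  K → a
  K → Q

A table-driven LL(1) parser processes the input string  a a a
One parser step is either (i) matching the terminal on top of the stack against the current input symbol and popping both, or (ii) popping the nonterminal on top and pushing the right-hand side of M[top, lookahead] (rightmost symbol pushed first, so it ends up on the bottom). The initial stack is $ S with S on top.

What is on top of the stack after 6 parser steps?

a

     Stack    Input    Action
  1  $ S      a a a $  expand S → J K K
  2  $ K K J  a a a $  expand J → a
  3  $ K K a  a a a $  match a
  4  $ K K    a a $    expand K → a
  5  $ K a    a a $    match a
  6  $ K      a $      expand K → a
Stack after step 6: $ a (top = a).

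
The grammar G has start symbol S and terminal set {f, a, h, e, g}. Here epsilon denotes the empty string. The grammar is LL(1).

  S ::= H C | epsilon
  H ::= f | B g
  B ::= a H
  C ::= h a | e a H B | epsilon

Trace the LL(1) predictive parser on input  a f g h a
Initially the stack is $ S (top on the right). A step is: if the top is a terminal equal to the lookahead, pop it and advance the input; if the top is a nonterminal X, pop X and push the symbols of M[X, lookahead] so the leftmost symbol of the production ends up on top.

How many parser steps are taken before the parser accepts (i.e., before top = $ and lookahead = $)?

      Stack      Input        Action
   1  $ S        a f g h a $  expand S ::= H C
   2  $ C H      a f g h a $  expand H ::= B g
   3  $ C g B    a f g h a $  expand B ::= a H
   4  $ C g H a  a f g h a $  match a
   5  $ C g H    f g h a $    expand H ::= f
   6  $ C g f    f g h a $    match f
   7  $ C g      g h a $      match g
   8  $ C        h a $        expand C ::= h a
   9  $ a h      h a $        match h
  10  $ a        a $          match a
Accept reached after 10 steps.

10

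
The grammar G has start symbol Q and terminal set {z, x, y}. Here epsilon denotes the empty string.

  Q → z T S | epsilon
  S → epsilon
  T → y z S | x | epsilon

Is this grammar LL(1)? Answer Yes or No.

FIRST(Q) = {epsilon, z}
FIRST(S) = {epsilon}
FIRST(T) = {epsilon, x, y}
FOLLOW(Q) = {$}
FOLLOW(S) = {$}
FOLLOW(T) = {$}
Each cell of M receives at most one production.

Yes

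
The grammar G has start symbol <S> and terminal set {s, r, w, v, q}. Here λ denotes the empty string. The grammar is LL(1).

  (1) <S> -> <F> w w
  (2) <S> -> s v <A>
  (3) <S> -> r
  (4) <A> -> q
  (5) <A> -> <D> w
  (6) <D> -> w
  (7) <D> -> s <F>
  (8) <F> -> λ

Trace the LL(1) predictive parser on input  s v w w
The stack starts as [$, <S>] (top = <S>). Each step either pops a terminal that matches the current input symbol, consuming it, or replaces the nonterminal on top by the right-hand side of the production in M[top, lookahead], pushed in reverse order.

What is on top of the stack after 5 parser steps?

w

step 1: stack=$ <S>  input=s v w w $  — expand <S> -> s v <A>
step 2: stack=$ <A> v s  input=s v w w $  — match s
step 3: stack=$ <A> v  input=v w w $  — match v
step 4: stack=$ <A>  input=w w $  — expand <A> -> <D> w
step 5: stack=$ w <D>  input=w w $  — expand <D> -> w
Stack after step 5: $ w w (top = w).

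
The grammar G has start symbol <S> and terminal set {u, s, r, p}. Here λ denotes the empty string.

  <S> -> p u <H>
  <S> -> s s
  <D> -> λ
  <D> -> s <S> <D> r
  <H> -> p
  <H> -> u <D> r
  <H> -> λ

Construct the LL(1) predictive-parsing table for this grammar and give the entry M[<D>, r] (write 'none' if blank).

FIRST(<S>) = {p, s}
FIRST(<D>) = {λ, s}
FIRST(<H>) = {λ, p, u}
FOLLOW(<S>) includes $ since <S> is the start symbol.
FOLLOW(<D>): in <D>->s <S> <D> r, <D> is followed by r with FIRST {r}; in <H>->u <D> r, <D> is followed by r with FIRST {r}. Thus FOLLOW(<D>) = {r}.
For <D> -> λ: FIRST(λ) = {λ}, so it goes in M[<D>, t] for t ∈ {}; since λ ∈ FIRST, also for every t ∈ FOLLOW(<D>) = {r}.
For <D> -> s <S> <D> r: FIRST(s <S> <D> r) = {s}, so it goes in M[<D>, t] for t ∈ {s}.

<D> -> λ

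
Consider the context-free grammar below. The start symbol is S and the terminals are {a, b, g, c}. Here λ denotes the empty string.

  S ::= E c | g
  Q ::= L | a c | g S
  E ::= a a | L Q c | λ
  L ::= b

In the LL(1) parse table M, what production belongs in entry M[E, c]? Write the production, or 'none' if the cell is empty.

FIRST(L) = {b}
FIRST(Q) = {a, b, g}  (via L)
FIRST(E) = {λ, a, b}  (via L Q c)
FIRST(S) = {a, b, c, g}  (via E c)
FOLLOW(S) includes $ since S is the start symbol.
FOLLOW(E): in S::=E c, E is followed by c with FIRST {c}. Thus FOLLOW(E) = {c}.
For E ::= a a: FIRST(a a) = {a}, so it goes in M[E, t] for t ∈ {a}.
For E ::= L Q c: FIRST(L Q c) = {b}, so it goes in M[E, t] for t ∈ {b}.
For E ::= λ: FIRST(λ) = {λ}, so it goes in M[E, t] for t ∈ {}; since λ ∈ FIRST, also for every t ∈ FOLLOW(E) = {c}.

E ::= λ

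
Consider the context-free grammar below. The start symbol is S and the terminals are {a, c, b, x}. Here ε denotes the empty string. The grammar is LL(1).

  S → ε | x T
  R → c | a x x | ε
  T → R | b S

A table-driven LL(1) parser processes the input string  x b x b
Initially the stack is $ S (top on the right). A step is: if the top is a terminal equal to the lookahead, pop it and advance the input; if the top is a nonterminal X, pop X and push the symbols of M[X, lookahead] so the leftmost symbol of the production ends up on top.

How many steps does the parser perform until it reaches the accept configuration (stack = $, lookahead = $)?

step 1: stack=$ S  input=x b x b $  — expand S → x T
step 2: stack=$ T x  input=x b x b $  — match x
step 3: stack=$ T  input=b x b $  — expand T → b S
step 4: stack=$ S b  input=b x b $  — match b
step 5: stack=$ S  input=x b $  — expand S → x T
step 6: stack=$ T x  input=x b $  — match x
step 7: stack=$ T  input=b $  — expand T → b S
step 8: stack=$ S b  input=b $  — match b
step 9: stack=$ S  input=$  — expand S → ε
Accept reached after 9 steps.

9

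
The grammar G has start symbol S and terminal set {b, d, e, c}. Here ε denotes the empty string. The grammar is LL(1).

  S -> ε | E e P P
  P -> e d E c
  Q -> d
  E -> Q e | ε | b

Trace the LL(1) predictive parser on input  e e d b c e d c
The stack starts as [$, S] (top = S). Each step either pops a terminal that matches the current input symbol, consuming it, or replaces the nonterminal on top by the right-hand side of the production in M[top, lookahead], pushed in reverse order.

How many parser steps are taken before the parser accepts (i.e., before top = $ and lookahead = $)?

14

step 1: stack=$ S  input=e e d b c e d c $  — expand S -> E e P P
step 2: stack=$ P P e E  input=e e d b c e d c $  — expand E -> ε
step 3: stack=$ P P e  input=e e d b c e d c $  — match e
step 4: stack=$ P P  input=e d b c e d c $  — expand P -> e d E c
step 5: stack=$ P c E d e  input=e d b c e d c $  — match e
step 6: stack=$ P c E d  input=d b c e d c $  — match d
step 7: stack=$ P c E  input=b c e d c $  — expand E -> b
step 8: stack=$ P c b  input=b c e d c $  — match b
step 9: stack=$ P c  input=c e d c $  — match c
step 10: stack=$ P  input=e d c $  — expand P -> e d E c
step 11: stack=$ c E d e  input=e d c $  — match e
step 12: stack=$ c E d  input=d c $  — match d
step 13: stack=$ c E  input=c $  — expand E -> ε
step 14: stack=$ c  input=c $  — match c
Accept reached after 14 steps.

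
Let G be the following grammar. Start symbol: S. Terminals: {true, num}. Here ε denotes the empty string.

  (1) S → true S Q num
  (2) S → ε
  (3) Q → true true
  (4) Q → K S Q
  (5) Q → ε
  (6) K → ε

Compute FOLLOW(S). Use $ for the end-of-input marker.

{$, num, true}

FIRST(S): from S→true S Q num we get {true}; from S→ε we get {ε}. So FIRST(S) = {ε, true}.
FIRST(K): from K→ε we get {ε}. So FIRST(K) = {ε}.
FIRST(Q): from Q→true true we get {true}; from Q→K S Q we get {ε, true}; from Q→ε we get {ε}. So FIRST(Q) = {ε, true}.
FOLLOW(S) includes $ since S is the start symbol.
FOLLOW(Q): in S→true S Q num, Q is followed by num with FIRST {num}; in Q→K S Q, the suffix after Q is empty (adds nothing new). Thus FOLLOW(Q) = {num}.
FOLLOW(S): in S→true S Q num, S is followed by Q num with FIRST {num, true}; in Q→K S Q, S is followed by Q with FIRST {ε, true}; in Q→K S Q, the suffix after S is nullable, so FOLLOW(S) ⊇ FOLLOW(Q) = {num}. Thus FOLLOW(S) = {$, num, true}.
FOLLOW(K): in Q→K S Q, K is followed by S Q with FIRST {ε, true}; in Q→K S Q, the suffix after K is nullable, so FOLLOW(K) ⊇ FOLLOW(Q) = {num}. Thus FOLLOW(K) = {num, true}.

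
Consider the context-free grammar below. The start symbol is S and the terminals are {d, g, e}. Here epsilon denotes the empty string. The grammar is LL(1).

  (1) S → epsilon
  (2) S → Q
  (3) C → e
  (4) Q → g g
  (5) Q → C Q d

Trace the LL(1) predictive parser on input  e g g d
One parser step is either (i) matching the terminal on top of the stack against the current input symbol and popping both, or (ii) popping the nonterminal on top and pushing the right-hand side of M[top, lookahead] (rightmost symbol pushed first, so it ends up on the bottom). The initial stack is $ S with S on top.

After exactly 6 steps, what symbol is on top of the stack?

g

step 1: stack=$ S  input=e g g d $  — expand S → Q
step 2: stack=$ Q  input=e g g d $  — expand Q → C Q d
step 3: stack=$ d Q C  input=e g g d $  — expand C → e
step 4: stack=$ d Q e  input=e g g d $  — match e
step 5: stack=$ d Q  input=g g d $  — expand Q → g g
step 6: stack=$ d g g  input=g g d $  — match g
Stack after step 6: $ d g (top = g).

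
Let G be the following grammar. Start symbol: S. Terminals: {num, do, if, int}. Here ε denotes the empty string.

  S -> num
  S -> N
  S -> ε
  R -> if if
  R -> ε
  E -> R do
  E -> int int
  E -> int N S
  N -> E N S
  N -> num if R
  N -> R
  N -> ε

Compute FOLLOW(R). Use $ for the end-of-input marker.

{$, do, if, int, num}

FIRST(R) = {ε, if}
FIRST(E) = {do, if, int}  (via R do)
FIRST(N) = {ε, do, if, int, num}  (via E N S, R)
FIRST(S) = {ε, do, if, int, num}  (via N)
FOLLOW(S) includes $ since S is the start symbol.
FOLLOW(S): in E->int N S, the suffix after S is empty, so FOLLOW(S) ⊇ FOLLOW(E) = {$, do, if, int, num}; in N->E N S, the suffix after S is empty, so FOLLOW(S) ⊇ FOLLOW(N) = {$, do, if, int, num}. Thus FOLLOW(S) = {$, do, if, int, num}.
FOLLOW(R): in E->R do, R is followed by do with FIRST {do}; in N->num if R, the suffix after R is empty, so FOLLOW(R) ⊇ FOLLOW(N) = {$, do, if, int, num}; in N->R, the suffix after R is empty, so FOLLOW(R) ⊇ FOLLOW(N) = {$, do, if, int, num}. Thus FOLLOW(R) = {$, do, if, int, num}.
FOLLOW(E): in N->E N S, E is followed by N S with FIRST {ε, do, if, int, num}; in N->E N S, the suffix after E is nullable, so FOLLOW(E) ⊇ FOLLOW(N) = {$, do, if, int, num}. Thus FOLLOW(E) = {$, do, if, int, num}.
FOLLOW(N): in S->N, the suffix after N is empty, so FOLLOW(N) ⊇ FOLLOW(S) = {$, do, if, int, num}; in E->int N S, N is followed by S with FIRST {ε, do, if, int, num}; in E->int N S, the suffix after N is nullable, so FOLLOW(N) ⊇ FOLLOW(E) = {$, do, if, int, num}; in N->E N S, N is followed by S with FIRST {ε, do, if, int, num}; in N->E N S, the suffix after N is nullable (adds nothing new). Thus FOLLOW(N) = {$, do, if, int, num}.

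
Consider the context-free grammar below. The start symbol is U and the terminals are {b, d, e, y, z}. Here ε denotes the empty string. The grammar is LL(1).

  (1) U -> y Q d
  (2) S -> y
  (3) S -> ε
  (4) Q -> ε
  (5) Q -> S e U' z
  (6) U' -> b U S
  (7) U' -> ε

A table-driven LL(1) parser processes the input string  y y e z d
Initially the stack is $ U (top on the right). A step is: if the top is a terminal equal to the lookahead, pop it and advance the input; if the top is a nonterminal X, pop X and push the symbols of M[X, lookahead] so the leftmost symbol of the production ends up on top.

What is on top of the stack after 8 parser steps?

step 1: stack=$ U  input=y y e z d $  — expand U -> y Q d
step 2: stack=$ d Q y  input=y y e z d $  — match y
step 3: stack=$ d Q  input=y e z d $  — expand Q -> S e U' z
step 4: stack=$ d z U' e S  input=y e z d $  — expand S -> y
step 5: stack=$ d z U' e y  input=y e z d $  — match y
step 6: stack=$ d z U' e  input=e z d $  — match e
step 7: stack=$ d z U'  input=z d $  — expand U' -> ε
step 8: stack=$ d z  input=z d $  — match z
Stack after step 8: $ d (top = d).

d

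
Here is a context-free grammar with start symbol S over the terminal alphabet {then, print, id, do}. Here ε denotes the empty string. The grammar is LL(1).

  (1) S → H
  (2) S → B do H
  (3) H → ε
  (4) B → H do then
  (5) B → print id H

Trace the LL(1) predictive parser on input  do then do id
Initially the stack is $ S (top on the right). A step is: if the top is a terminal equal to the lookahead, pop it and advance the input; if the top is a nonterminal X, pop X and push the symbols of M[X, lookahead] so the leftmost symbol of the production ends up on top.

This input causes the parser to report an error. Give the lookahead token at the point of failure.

id

step 1: stack=$ S  input=do then do id $  — expand S → B do H
step 2: stack=$ H do B  input=do then do id $  — expand B → H do then
step 3: stack=$ H do then do H  input=do then do id $  — expand H → ε
step 4: stack=$ H do then do  input=do then do id $  — match do
step 5: stack=$ H do then  input=then do id $  — match then
step 6: stack=$ H do  input=do id $  — match do
step 7: stack=$ H  input=id $  — error: M[H, id] is empty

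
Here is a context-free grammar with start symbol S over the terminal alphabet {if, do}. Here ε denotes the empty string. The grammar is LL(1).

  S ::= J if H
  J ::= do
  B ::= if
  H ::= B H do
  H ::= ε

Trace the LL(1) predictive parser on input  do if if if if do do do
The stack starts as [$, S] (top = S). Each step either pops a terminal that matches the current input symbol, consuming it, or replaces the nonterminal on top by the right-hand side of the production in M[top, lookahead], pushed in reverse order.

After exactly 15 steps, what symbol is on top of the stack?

step 1: stack=$ S  input=do if if if if do do do $  — expand S ::= J if H
step 2: stack=$ H if J  input=do if if if if do do do $  — expand J ::= do
step 3: stack=$ H if do  input=do if if if if do do do $  — match do
step 4: stack=$ H if  input=if if if if do do do $  — match if
step 5: stack=$ H  input=if if if do do do $  — expand H ::= B H do
step 6: stack=$ do H B  input=if if if do do do $  — expand B ::= if
step 7: stack=$ do H if  input=if if if do do do $  — match if
step 8: stack=$ do H  input=if if do do do $  — expand H ::= B H do
step 9: stack=$ do do H B  input=if if do do do $  — expand B ::= if
step 10: stack=$ do do H if  input=if if do do do $  — match if
step 11: stack=$ do do H  input=if do do do $  — expand H ::= B H do
step 12: stack=$ do do do H B  input=if do do do $  — expand B ::= if
step 13: stack=$ do do do H if  input=if do do do $  — match if
step 14: stack=$ do do do H  input=do do do $  — expand H ::= ε
step 15: stack=$ do do do  input=do do do $  — match do
Stack after step 15: $ do do (top = do).

do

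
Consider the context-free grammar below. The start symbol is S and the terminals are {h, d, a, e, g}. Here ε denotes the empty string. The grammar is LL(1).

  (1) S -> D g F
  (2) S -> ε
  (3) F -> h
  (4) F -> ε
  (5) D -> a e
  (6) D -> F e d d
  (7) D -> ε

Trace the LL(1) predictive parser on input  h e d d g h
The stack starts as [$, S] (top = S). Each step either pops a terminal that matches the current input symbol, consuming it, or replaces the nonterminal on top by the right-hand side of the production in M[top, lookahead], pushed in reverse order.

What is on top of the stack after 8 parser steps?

step 1: stack=$ S  input=h e d d g h $  — expand S -> D g F
step 2: stack=$ F g D  input=h e d d g h $  — expand D -> F e d d
step 3: stack=$ F g d d e F  input=h e d d g h $  — expand F -> h
step 4: stack=$ F g d d e h  input=h e d d g h $  — match h
step 5: stack=$ F g d d e  input=e d d g h $  — match e
step 6: stack=$ F g d d  input=d d g h $  — match d
step 7: stack=$ F g d  input=d g h $  — match d
step 8: stack=$ F g  input=g h $  — match g
Stack after step 8: $ F (top = F).

F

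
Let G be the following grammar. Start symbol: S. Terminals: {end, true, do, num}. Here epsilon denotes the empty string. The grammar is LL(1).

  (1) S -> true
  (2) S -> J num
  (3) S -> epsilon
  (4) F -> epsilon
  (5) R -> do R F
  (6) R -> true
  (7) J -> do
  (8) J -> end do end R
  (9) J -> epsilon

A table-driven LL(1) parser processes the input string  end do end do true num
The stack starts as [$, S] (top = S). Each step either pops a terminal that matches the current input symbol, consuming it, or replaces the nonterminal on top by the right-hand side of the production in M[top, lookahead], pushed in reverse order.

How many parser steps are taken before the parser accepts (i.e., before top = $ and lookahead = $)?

11

step 1: stack=$ S  input=end do end do true num $  — expand S -> J num
step 2: stack=$ num J  input=end do end do true num $  — expand J -> end do end R
step 3: stack=$ num R end do end  input=end do end do true num $  — match end
step 4: stack=$ num R end do  input=do end do true num $  — match do
step 5: stack=$ num R end  input=end do true num $  — match end
step 6: stack=$ num R  input=do true num $  — expand R -> do R F
step 7: stack=$ num F R do  input=do true num $  — match do
step 8: stack=$ num F R  input=true num $  — expand R -> true
step 9: stack=$ num F true  input=true num $  — match true
step 10: stack=$ num F  input=num $  — expand F -> epsilon
step 11: stack=$ num  input=num $  — match num
Accept reached after 11 steps.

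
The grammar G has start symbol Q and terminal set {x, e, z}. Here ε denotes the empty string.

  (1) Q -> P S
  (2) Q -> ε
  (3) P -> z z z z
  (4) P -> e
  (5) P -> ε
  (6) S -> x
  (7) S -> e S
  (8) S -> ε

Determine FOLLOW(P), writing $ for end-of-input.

{$, e, x}

FIRST(P): from P->z z z z we get {z}; from P->e we get {e}; from P->ε we get {ε}. So FIRST(P) = {ε, e, z}.
FIRST(S): from S->x we get {x}; from S->e S we get {e}; from S->ε we get {ε}. So FIRST(S) = {ε, e, x}.
FIRST(Q): from Q->P S we get {ε, e, x, z}; from Q->ε we get {ε}. So FIRST(Q) = {ε, e, x, z}.
FOLLOW(Q) includes $ since Q is the start symbol.
FOLLOW(Q): Q appears on no right-hand side. Thus FOLLOW(Q) = {$}.
FOLLOW(P): in Q->P S, P is followed by S with FIRST {ε, e, x}; in Q->P S, the suffix after P is nullable, so FOLLOW(P) ⊇ FOLLOW(Q) = {$}. Thus FOLLOW(P) = {$, e, x}.
FOLLOW(S): in Q->P S, the suffix after S is empty, so FOLLOW(S) ⊇ FOLLOW(Q) = {$}; in S->e S, the suffix after S is empty (adds nothing new). Thus FOLLOW(S) = {$}.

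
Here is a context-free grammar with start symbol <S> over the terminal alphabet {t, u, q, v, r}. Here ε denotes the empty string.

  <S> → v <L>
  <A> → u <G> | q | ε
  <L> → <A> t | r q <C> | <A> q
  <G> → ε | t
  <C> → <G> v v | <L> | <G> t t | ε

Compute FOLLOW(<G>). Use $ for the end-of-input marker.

FIRST(<S>): from <S>→v <L> we get {v}. So FIRST(<S>) = {v}.
FIRST(<A>): from <A>→u <G> we get {u}; from <A>→q we get {q}; from <A>→ε we get {ε}. So FIRST(<A>) = {ε, q, u}.
FIRST(<G>): from <G>→ε we get {ε}; from <G>→t we get {t}. So FIRST(<G>) = {ε, t}.
FIRST(<L>): from <L>→<A> t we get {q, t, u}; from <L>→r q <C> we get {r}; from <L>→<A> q we get {q, u}. So FIRST(<L>) = {q, r, t, u}.
FIRST(<C>): from <C>→<G> v v we get {t, v}; from <C>→<L> we get {q, r, t, u}; from <C>→<G> t t we get {t}; from <C>→ε we get {ε}. So FIRST(<C>) = {ε, q, r, t, u, v}.
FOLLOW(<S>) includes $ since <S> is the start symbol.
FOLLOW(<S>): <S> appears on no right-hand side. Thus FOLLOW(<S>) = {$}.
FOLLOW(<A>): in <L>→<A> t, <A> is followed by t with FIRST {t}; in <L>→<A> q, <A> is followed by q with FIRST {q}. Thus FOLLOW(<A>) = {q, t}.
FOLLOW(<G>): in <A>→u <G>, the suffix after <G> is empty, so FOLLOW(<G>) ⊇ FOLLOW(<A>) = {q, t}; in <C>→<G> v v, <G> is followed by v v with FIRST {v}; in <C>→<G> t t, <G> is followed by t t with FIRST {t}. Thus FOLLOW(<G>) = {q, t, v}.
FOLLOW(<L>): in <S>→v <L>, the suffix after <L> is empty, so FOLLOW(<L>) ⊇ FOLLOW(<S>) = {$}; in <C>→<L>, the suffix after <L> is empty, so FOLLOW(<L>) ⊇ FOLLOW(<C>) = {$}. Thus FOLLOW(<L>) = {$}.
FOLLOW(<C>): in <L>→r q <C>, the suffix after <C> is empty, so FOLLOW(<C>) ⊇ FOLLOW(<L>) = {$}. Thus FOLLOW(<C>) = {$}.

{q, t, v}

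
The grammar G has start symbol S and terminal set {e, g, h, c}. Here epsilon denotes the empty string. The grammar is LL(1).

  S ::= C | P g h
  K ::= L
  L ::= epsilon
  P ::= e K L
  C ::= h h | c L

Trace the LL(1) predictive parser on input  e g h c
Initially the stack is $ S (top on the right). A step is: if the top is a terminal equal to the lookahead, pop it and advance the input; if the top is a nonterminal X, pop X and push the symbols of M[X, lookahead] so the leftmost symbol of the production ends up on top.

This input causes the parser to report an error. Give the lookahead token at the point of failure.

c

step 1: stack=$ S  input=e g h c $  — expand S ::= P g h
step 2: stack=$ h g P  input=e g h c $  — expand P ::= e K L
step 3: stack=$ h g L K e  input=e g h c $  — match e
step 4: stack=$ h g L K  input=g h c $  — expand K ::= L
step 5: stack=$ h g L L  input=g h c $  — expand L ::= epsilon
step 6: stack=$ h g L  input=g h c $  — expand L ::= epsilon
step 7: stack=$ h g  input=g h c $  — match g
step 8: stack=$ h  input=h c $  — match h
step 9: stack=$  input=c $  — error: stack empty but input remains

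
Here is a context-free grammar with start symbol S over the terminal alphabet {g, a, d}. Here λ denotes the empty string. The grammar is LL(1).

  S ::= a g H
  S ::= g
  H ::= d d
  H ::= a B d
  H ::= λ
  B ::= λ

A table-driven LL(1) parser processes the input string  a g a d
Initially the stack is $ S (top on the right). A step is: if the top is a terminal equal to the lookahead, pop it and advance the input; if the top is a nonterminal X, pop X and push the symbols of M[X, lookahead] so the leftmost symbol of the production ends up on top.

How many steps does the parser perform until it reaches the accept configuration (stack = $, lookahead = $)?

7

     Stack    Input      Action
  1  $ S      a g a d $  expand S ::= a g H
  2  $ H g a  a g a d $  match a
  3  $ H g    g a d $    match g
  4  $ H      a d $      expand H ::= a B d
  5  $ d B a  a d $      match a
  6  $ d B    d $        expand B ::= λ
  7  $ d      d $        match d
Accept reached after 7 steps.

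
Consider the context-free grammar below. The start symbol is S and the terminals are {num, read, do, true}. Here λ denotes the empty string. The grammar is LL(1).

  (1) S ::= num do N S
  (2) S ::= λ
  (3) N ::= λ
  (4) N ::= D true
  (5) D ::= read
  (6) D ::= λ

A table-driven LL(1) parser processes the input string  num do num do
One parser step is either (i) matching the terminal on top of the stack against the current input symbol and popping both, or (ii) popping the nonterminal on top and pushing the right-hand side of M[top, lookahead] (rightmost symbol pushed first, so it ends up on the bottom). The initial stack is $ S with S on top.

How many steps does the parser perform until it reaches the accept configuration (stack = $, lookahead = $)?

9

     Stack         Input            Action
  1  $ S           num do num do $  expand S ::= num do N S
  2  $ S N do num  num do num do $  match num
  3  $ S N do      do num do $      match do
  4  $ S N         num do $         expand N ::= λ
  5  $ S           num do $         expand S ::= num do N S
  6  $ S N do num  num do $         match num
  7  $ S N do      do $             match do
  8  $ S N         $                expand N ::= λ
  9  $ S           $                expand S ::= λ
Accept reached after 9 steps.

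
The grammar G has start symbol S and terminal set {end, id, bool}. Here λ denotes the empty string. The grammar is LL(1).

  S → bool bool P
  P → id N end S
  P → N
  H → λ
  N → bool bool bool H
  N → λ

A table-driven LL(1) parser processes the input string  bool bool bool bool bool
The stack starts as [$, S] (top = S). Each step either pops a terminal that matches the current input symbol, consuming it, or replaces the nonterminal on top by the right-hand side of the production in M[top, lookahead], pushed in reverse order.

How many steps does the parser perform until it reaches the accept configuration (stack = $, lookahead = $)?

9

step 1: stack=$ S  input=bool bool bool bool bool $  — expand S → bool bool P
step 2: stack=$ P bool bool  input=bool bool bool bool bool $  — match bool
step 3: stack=$ P bool  input=bool bool bool bool $  — match bool
step 4: stack=$ P  input=bool bool bool $  — expand P → N
step 5: stack=$ N  input=bool bool bool $  — expand N → bool bool bool H
step 6: stack=$ H bool bool bool  input=bool bool bool $  — match bool
step 7: stack=$ H bool bool  input=bool bool $  — match bool
step 8: stack=$ H bool  input=bool $  — match bool
step 9: stack=$ H  input=$  — expand H → λ
Accept reached after 9 steps.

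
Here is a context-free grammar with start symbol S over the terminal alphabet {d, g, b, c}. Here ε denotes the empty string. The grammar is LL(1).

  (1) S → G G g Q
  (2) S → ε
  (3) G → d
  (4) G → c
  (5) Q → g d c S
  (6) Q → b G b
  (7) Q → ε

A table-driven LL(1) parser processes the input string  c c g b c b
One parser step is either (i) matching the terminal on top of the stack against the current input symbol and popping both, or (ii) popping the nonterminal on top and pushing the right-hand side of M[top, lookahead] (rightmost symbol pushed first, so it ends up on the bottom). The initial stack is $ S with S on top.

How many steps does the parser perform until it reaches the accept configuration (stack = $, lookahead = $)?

step 1: stack=$ S  input=c c g b c b $  — expand S → G G g Q
step 2: stack=$ Q g G G  input=c c g b c b $  — expand G → c
step 3: stack=$ Q g G c  input=c c g b c b $  — match c
step 4: stack=$ Q g G  input=c g b c b $  — expand G → c
step 5: stack=$ Q g c  input=c g b c b $  — match c
step 6: stack=$ Q g  input=g b c b $  — match g
step 7: stack=$ Q  input=b c b $  — expand Q → b G b
step 8: stack=$ b G b  input=b c b $  — match b
step 9: stack=$ b G  input=c b $  — expand G → c
step 10: stack=$ b c  input=c b $  — match c
step 11: stack=$ b  input=b $  — match b
Accept reached after 11 steps.

11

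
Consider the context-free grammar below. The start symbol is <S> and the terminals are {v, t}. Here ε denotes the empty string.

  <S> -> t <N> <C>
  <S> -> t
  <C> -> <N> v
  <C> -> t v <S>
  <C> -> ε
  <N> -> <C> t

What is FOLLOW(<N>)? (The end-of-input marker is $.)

FIRST(<S>): from <S>->t <N> <C> we get {t}; from <S>->t we get {t}. So FIRST(<S>) = {t}.
FIRST(<C>): from <C>-><N> v we get {t}; from <C>->t v <S> we get {t}; from <C>->ε we get {ε}. So FIRST(<C>) = {ε, t}.
FIRST(<N>): from <N>-><C> t we get {t}. So FIRST(<N>) = {t}.
FOLLOW(<S>) includes $ since <S> is the start symbol.
FOLLOW(<S>): in <C>->t v <S>, the suffix after <S> is empty, so FOLLOW(<S>) ⊇ FOLLOW(<C>) = {$, t}. Thus FOLLOW(<S>) = {$, t}.
FOLLOW(<C>): in <S>->t <N> <C>, the suffix after <C> is empty, so FOLLOW(<C>) ⊇ FOLLOW(<S>) = {$, t}; in <N>-><C> t, <C> is followed by t with FIRST {t}. Thus FOLLOW(<C>) = {$, t}.
FOLLOW(<N>): in <S>->t <N> <C>, <N> is followed by <C> with FIRST {ε, t}; in <S>->t <N> <C>, the suffix after <N> is nullable, so FOLLOW(<N>) ⊇ FOLLOW(<S>) = {$, t}; in <C>-><N> v, <N> is followed by v with FIRST {v}. Thus FOLLOW(<N>) = {$, t, v}.

{$, t, v}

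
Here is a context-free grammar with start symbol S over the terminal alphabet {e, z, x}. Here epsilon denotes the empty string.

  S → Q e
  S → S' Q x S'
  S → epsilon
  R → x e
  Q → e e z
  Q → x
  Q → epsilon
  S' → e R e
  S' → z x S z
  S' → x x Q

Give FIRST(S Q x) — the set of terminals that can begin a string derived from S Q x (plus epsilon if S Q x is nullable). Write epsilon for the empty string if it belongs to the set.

{e, x, z}

FIRST(R) = {x}
FIRST(Q) = {epsilon, e, x}
FIRST(S') = {e, x, z}
FIRST(S) = {epsilon, e, x, z}  (via Q e, S' Q x S')
FIRST(S Q x): take FIRST of each symbol in turn, carrying on past any symbol whose FIRST contains epsilon; result {e, x, z}.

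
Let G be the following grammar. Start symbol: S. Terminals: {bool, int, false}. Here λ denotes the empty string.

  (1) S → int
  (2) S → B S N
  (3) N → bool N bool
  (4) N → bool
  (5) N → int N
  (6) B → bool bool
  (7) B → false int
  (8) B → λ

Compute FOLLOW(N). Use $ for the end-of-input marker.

{$, bool, int}

FIRST(N) = {bool, int}
FIRST(B) = {λ, bool, false}
FIRST(S) = {bool, false, int}  (via B S N)
FOLLOW(S) includes $ since S is the start symbol.
FOLLOW(S): in S→B S N, S is followed by N with FIRST {bool, int}. Thus FOLLOW(S) = {$, bool, int}.
FOLLOW(N): in S→B S N, the suffix after N is empty, so FOLLOW(N) ⊇ FOLLOW(S) = {$, bool, int}; in N→bool N bool, N is followed by bool with FIRST {bool}; in N→int N, the suffix after N is empty (adds nothing new). Thus FOLLOW(N) = {$, bool, int}.
FOLLOW(B): in S→B S N, B is followed by S N with FIRST {bool, false, int}. Thus FOLLOW(B) = {bool, false, int}.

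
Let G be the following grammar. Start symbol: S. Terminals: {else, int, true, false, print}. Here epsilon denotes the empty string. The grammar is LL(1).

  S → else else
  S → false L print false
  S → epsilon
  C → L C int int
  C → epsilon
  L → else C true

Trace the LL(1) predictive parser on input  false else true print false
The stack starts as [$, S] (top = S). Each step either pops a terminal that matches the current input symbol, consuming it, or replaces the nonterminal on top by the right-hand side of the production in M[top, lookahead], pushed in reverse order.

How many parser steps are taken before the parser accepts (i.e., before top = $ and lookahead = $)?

     Stack                      Input                          Action
  1  $ S                        false else true print false $  expand S → false L print false
  2  $ false print L false      false else true print false $  match false
  3  $ false print L            else true print false $        expand L → else C true
  4  $ false print true C else  else true print false $        match else
  5  $ false print true C       true print false $             expand C → epsilon
  6  $ false print true         true print false $             match true
  7  $ false print              print false $                  match print
  8  $ false                    false $                        match false
Accept reached after 8 steps.

8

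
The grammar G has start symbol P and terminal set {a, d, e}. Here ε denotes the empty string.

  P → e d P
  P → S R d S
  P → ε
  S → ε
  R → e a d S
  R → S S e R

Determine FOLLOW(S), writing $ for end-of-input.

FIRST(S) = {ε}
FIRST(R) = {e}  (via S S e R)
FIRST(P) = {ε, e}  (via S R d S)
FOLLOW(P) includes $ since P is the start symbol.
FOLLOW(P): in P→e d P, the suffix after P is empty (adds nothing new). Thus FOLLOW(P) = {$}.
FOLLOW(R): in P→S R d S, R is followed by d S with FIRST {d}; in R→S S e R, the suffix after R is empty (adds nothing new). Thus FOLLOW(R) = {d}.
FOLLOW(S): in P→S R d S (occurrence 1), S is followed by R d S with FIRST {e}; in P→S R d S (occurrence 2), the suffix after S is empty, so FOLLOW(S) ⊇ FOLLOW(P) = {$}; in R→e a d S, the suffix after S is empty, so FOLLOW(S) ⊇ FOLLOW(R) = {d}; in R→S S e R (occurrence 1), S is followed by S e R with FIRST {e}; in R→S S e R (occurrence 2), S is followed by e R with FIRST {e}. Thus FOLLOW(S) = {$, d, e}.

{$, d, e}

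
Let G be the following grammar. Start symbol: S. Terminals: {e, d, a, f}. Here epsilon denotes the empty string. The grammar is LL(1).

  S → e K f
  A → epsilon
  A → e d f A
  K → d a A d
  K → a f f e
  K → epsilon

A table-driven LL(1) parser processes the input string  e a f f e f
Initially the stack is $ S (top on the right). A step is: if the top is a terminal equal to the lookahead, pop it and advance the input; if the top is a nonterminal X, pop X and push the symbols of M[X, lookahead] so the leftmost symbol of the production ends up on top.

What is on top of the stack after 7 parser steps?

step 1: stack=$ S  input=e a f f e f $  — expand S → e K f
step 2: stack=$ f K e  input=e a f f e f $  — match e
step 3: stack=$ f K  input=a f f e f $  — expand K → a f f e
step 4: stack=$ f e f f a  input=a f f e f $  — match a
step 5: stack=$ f e f f  input=f f e f $  — match f
step 6: stack=$ f e f  input=f e f $  — match f
step 7: stack=$ f e  input=e f $  — match e
Stack after step 7: $ f (top = f).

f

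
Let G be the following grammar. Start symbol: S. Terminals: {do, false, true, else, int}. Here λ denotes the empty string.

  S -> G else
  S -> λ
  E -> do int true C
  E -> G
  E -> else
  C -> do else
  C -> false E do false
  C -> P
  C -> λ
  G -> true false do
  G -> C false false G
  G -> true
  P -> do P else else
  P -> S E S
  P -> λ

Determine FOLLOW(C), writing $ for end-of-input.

FIRST(S): from S->G else we get {do, else, false, true}; from S->λ we get {λ}. So FIRST(S) = {λ, do, else, false, true}.
FIRST(E): from E->do int true C we get {do}; from E->G we get {do, else, false, true}; from E->else we get {else}. So FIRST(E) = {do, else, false, true}.
FIRST(P): from P->do P else else we get {do}; from P->S E S we get {do, else, false, true}; from P->λ we get {λ}. So FIRST(P) = {λ, do, else, false, true}.
FIRST(C): from C->do else we get {do}; from C->false E do false we get {false}; from C->P we get {λ, do, else, false, true}; from C->λ we get {λ}. So FIRST(C) = {λ, do, else, false, true}.
FIRST(G): from G->true false do we get {true}; from G->C false false G we get {do, else, false, true}; from G->true we get {true}. So FIRST(G) = {do, else, false, true}.
FOLLOW(S) includes $ since S is the start symbol.
FOLLOW(S): in P->S E S (occurrence 1), S is followed by E S with FIRST {do, else, false, true}; in P->S E S (occurrence 2), the suffix after S is empty, so FOLLOW(S) ⊇ FOLLOW(P) = {do, else, false, true}. Thus FOLLOW(S) = {$, do, else, false, true}.
FOLLOW(E): in C->false E do false, E is followed by do false with FIRST {do}; in P->S E S, E is followed by S with FIRST {λ, do, else, false, true}; in P->S E S, the suffix after E is nullable, so FOLLOW(E) ⊇ FOLLOW(P) = {do, else, false, true}. Thus FOLLOW(E) = {do, else, false, true}.
FOLLOW(C): in E->do int true C, the suffix after C is empty, so FOLLOW(C) ⊇ FOLLOW(E) = {do, else, false, true}; in G->C false false G, C is followed by false false G with FIRST {false}. Thus FOLLOW(C) = {do, else, false, true}.
FOLLOW(G): in S->G else, G is followed by else with FIRST {else}; in E->G, the suffix after G is empty, so FOLLOW(G) ⊇ FOLLOW(E) = {do, else, false, true}; in G->C false false G, the suffix after G is empty (adds nothing new). Thus FOLLOW(G) = {do, else, false, true}.
FOLLOW(P): in C->P, the suffix after P is empty, so FOLLOW(P) ⊇ FOLLOW(C) = {do, else, false, true}; in P->do P else else, P is followed by else else with FIRST {else}. Thus FOLLOW(P) = {do, else, false, true}.

{do, else, false, true}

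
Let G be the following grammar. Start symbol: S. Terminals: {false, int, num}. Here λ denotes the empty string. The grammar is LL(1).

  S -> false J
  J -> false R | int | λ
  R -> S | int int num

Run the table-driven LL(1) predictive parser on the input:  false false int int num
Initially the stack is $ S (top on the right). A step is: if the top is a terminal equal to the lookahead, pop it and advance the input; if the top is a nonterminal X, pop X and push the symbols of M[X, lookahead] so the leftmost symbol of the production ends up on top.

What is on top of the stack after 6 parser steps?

int

step 1: stack=$ S  input=false false int int num $  — expand S -> false J
step 2: stack=$ J false  input=false false int int num $  — match false
step 3: stack=$ J  input=false int int num $  — expand J -> false R
step 4: stack=$ R false  input=false int int num $  — match false
step 5: stack=$ R  input=int int num $  — expand R -> int int num
step 6: stack=$ num int int  input=int int num $  — match int
Stack after step 6: $ num int (top = int).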